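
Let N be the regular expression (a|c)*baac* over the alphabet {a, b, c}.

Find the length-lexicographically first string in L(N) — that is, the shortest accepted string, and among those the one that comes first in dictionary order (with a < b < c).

By inspection of the expression, no string of length less than 3 matches, and baa is the lexicographically first match of length 3.

baa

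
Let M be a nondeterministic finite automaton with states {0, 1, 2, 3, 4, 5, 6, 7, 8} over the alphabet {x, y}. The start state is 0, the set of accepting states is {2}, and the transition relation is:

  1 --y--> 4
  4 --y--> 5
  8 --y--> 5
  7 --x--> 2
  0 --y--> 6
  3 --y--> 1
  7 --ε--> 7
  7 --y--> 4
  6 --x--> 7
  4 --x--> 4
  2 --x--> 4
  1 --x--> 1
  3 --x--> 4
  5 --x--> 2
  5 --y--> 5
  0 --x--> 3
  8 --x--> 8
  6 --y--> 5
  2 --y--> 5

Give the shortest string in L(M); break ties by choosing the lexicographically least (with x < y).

yxx

A breadth-first search from 0 reaches an accepting state first via the path 0 → 6 → 7 → 2 on input yxx.
No string of length < 3 is accepted (BFS exhausts all shorter strings without reaching an accepting state), and yxx is the lexicographically least accepting string of length 3.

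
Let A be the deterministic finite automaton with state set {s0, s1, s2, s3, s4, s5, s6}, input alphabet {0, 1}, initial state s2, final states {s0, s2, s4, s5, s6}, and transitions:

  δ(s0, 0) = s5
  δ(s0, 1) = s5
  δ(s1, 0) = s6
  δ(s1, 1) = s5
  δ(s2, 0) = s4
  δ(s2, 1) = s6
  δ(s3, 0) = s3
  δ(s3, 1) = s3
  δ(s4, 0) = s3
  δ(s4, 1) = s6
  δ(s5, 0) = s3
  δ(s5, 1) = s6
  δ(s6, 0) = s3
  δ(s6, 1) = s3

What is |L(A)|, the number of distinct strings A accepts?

The useful subgraph on states {s2, s4, s6} is acyclic, so L(A) is finite; the longest accepting path visits 3 useful states, giving maximum string length 2.
Counting accepting paths from s2 by length: 1 of length 0, 2 of length 1, 1 of length 2. Total 4.

4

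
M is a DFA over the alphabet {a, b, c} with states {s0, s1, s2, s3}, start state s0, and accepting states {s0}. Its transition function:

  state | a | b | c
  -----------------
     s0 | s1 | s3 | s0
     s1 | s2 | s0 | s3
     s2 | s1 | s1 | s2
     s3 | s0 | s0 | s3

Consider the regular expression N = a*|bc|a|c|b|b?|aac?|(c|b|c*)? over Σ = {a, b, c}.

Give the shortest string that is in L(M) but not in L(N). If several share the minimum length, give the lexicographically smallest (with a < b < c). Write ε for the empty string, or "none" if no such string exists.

ab

The string ab is accepted by M but not by N.
No shorter string lies in the difference, and ab is the lexicographically first length-2 string in L(M) \ L(N).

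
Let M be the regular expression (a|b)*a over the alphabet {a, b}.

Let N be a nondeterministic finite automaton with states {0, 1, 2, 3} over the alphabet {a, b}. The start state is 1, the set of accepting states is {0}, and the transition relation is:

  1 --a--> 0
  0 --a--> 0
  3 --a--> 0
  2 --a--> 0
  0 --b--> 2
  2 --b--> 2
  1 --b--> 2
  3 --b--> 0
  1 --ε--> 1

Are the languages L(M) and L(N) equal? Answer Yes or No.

Yes

Converting the expression M to a DFA (subset construction, then merging equivalent states) gives the minimal DFA with states {m0, m1}, start state m0, accepting states {m1} and transitions m0: a→m1, b→m0; m1: a→m1, b→m0.
Exploring the product automaton M × N from the start pair (m0, 1), following both machines on each input symbol, reaches 3 state pairs: (m0, 1), (m1, 0), (m0, 2).
M accepts in {m1} and N accepts in {0}. In every reachable pair the two components are either both accepting — (m1, 0) — or both non-accepting, so no string is accepted by exactly one of the machines: L(M) \ L(N) and L(N) \ L(M) are both empty.
Hence every string is accepted by M iff it is accepted by N, and the two languages coincide.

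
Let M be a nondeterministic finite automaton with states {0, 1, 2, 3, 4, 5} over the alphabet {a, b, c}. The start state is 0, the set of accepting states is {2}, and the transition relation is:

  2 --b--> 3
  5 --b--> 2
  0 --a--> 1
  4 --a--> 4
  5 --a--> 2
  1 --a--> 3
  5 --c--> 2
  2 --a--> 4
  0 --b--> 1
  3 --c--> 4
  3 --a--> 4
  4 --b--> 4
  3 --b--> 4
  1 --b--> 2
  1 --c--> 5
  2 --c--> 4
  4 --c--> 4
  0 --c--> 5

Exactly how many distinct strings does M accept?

The useful subgraph on states {0, 1, 2, 5} is acyclic, so L(M) is finite; the longest accepting path visits 4 useful states, giving maximum string length 3.
Counting accepting paths from 0 by length: 5 of length 2, 6 of length 3. Total 11.

11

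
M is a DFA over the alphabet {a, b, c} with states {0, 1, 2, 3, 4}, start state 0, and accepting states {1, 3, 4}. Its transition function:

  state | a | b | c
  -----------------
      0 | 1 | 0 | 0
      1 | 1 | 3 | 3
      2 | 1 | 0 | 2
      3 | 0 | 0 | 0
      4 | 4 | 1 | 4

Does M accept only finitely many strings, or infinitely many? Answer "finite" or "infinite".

State 0 is reachable from the start and can reach an accepting state, and it lies on the cycle 0 → 0.
Traversing that cycle any number of times yields accepted strings of unbounded length, so the language is infinite.

infinite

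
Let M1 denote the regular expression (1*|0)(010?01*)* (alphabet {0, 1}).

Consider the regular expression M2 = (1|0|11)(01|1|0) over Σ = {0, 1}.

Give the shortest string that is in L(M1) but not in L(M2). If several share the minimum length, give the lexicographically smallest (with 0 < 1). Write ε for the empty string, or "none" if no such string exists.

The empty string ε is accepted by M1 but not by M2.
Since ε is the unique shortest string, it is the required witness.

ε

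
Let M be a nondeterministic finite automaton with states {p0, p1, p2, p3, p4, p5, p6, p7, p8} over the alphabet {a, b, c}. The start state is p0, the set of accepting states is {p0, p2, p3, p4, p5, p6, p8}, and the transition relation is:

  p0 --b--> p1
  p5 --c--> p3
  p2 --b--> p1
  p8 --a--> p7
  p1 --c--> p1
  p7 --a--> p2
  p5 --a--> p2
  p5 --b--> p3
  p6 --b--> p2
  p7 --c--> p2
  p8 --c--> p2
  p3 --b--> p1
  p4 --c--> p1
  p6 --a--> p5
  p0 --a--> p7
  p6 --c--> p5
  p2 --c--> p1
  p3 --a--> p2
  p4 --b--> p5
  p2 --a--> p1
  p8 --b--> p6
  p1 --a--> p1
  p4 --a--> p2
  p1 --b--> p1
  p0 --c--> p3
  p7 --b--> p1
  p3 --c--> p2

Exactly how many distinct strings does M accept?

The useful subgraph on states {p0, p2, p3, p7} is acyclic, so L(M) is finite; the longest accepting path visits 3 useful states, giving maximum string length 2.
Counting accepting paths from p0 by length: 1 of length 0, 1 of length 1, 4 of length 2. Total 6.

6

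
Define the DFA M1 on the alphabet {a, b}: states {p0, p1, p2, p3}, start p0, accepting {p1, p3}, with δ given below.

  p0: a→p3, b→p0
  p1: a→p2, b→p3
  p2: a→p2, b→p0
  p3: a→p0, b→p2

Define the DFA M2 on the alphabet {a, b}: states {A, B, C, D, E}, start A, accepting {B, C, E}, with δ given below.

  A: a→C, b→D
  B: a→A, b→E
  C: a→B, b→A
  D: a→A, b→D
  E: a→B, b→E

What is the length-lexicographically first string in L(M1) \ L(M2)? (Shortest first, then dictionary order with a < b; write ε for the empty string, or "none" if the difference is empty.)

ba

The string ba is accepted by M1 but not by M2.
No shorter string lies in the difference, and ba is the lexicographically first length-2 string in L(M1) \ L(M2).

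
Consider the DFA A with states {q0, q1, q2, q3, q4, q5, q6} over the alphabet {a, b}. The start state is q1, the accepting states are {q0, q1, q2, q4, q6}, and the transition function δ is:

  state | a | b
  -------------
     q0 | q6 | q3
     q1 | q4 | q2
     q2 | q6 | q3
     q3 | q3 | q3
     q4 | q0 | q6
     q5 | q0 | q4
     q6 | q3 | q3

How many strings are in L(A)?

The useful subgraph on states {q0, q1, q2, q4, q6} is acyclic, so L(A) is finite; the longest accepting path visits 4 useful states, giving maximum string length 3.
Counting accepting paths from q1 by length: 1 of length 0, 2 of length 1, 3 of length 2, 1 of length 3. Total 7.

7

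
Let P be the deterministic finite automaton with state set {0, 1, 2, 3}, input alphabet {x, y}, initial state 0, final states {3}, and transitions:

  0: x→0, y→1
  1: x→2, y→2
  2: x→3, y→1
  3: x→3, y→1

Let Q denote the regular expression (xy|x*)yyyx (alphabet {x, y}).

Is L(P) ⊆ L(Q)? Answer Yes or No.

The string yxx is in L(P) but not in L(Q).
So L(P) ⊄ L(Q).

No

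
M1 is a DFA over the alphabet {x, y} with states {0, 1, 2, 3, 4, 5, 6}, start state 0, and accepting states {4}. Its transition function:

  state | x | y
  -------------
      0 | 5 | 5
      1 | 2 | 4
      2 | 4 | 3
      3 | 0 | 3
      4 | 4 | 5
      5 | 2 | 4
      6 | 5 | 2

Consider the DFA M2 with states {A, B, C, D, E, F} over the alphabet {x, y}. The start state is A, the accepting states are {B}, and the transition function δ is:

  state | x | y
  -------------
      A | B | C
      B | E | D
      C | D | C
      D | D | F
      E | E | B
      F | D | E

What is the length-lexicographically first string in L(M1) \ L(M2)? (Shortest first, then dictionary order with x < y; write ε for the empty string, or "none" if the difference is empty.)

The string xy is accepted by M1 but not by M2.
No shorter string lies in the difference, and xy is the lexicographically first length-2 string in L(M1) \ L(M2).

xy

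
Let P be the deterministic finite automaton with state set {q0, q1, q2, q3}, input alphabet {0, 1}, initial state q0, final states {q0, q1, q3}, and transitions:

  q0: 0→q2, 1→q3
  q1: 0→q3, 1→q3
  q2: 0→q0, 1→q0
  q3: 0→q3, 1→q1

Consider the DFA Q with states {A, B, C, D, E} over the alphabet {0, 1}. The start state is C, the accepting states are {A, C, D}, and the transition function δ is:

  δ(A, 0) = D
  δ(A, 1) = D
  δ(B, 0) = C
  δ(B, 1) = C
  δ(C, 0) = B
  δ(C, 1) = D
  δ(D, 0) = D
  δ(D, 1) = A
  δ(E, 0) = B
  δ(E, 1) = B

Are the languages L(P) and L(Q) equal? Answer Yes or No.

Exploring the product automaton P × Q from the start pair (q0, C), following both machines on each input symbol, reaches 4 state pairs: (q0, C), (q2, B), (q3, D), (q1, A).
P accepts in {q0, q1, q3} and Q accepts in {A, C, D}. In every reachable pair the two components are either both accepting — (q0, C), (q3, D), (q1, A) — or both non-accepting, so no string is accepted by exactly one of the machines: L(P) \ L(Q) and L(Q) \ L(P) are both empty.
Hence every string is accepted by P iff it is accepted by Q, and the two languages coincide.

Yes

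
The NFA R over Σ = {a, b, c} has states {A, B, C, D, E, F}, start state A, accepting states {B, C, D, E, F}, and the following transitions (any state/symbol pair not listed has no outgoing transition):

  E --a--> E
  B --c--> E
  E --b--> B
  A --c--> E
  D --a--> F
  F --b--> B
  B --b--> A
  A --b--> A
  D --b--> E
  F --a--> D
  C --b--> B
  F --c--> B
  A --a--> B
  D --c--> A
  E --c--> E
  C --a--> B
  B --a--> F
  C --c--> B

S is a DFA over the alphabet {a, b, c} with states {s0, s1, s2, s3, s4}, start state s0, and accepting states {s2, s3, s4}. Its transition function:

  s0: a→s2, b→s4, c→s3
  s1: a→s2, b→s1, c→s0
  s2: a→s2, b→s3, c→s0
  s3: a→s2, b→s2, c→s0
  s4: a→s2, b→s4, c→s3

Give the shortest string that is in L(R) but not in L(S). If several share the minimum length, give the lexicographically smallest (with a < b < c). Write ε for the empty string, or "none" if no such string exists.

The string ac is accepted by R but not by S.
No shorter string lies in the difference, and ac is the lexicographically first length-2 string in L(R) \ L(S).

ac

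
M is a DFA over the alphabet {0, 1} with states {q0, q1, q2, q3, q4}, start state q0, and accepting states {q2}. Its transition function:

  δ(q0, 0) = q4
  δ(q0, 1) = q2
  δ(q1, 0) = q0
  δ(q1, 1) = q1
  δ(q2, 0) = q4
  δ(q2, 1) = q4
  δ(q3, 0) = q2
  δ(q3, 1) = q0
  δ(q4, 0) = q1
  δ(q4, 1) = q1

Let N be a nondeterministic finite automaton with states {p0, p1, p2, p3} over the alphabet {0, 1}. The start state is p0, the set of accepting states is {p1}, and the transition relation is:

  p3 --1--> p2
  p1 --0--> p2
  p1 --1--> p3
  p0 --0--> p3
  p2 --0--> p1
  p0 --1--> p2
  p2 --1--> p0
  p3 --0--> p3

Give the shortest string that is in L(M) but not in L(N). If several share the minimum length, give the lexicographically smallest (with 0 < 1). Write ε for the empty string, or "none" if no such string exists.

1

The string 1 is accepted by M but not by N.
No shorter string lies in the difference, and 1 is the lexicographically first length-1 string in L(M) \ L(N).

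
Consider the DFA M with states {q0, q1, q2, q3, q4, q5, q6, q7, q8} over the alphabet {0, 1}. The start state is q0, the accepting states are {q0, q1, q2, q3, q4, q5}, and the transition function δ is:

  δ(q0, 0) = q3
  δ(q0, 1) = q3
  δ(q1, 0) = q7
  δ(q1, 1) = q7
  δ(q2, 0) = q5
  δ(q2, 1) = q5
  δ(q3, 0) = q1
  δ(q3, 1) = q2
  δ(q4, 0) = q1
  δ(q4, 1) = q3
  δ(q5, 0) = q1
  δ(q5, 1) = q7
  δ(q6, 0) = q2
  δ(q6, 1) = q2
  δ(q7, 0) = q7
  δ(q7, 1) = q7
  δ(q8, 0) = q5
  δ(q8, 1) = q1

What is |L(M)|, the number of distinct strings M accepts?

15

The useful subgraph on states {q0, q1, q2, q3, q5} is acyclic, so L(M) is finite; the longest accepting path visits 5 useful states, giving maximum string length 4.
Counting accepting paths from q0 by length: 1 of length 0, 2 of length 1, 4 of length 2, 4 of length 3, 4 of length 4. Total 15.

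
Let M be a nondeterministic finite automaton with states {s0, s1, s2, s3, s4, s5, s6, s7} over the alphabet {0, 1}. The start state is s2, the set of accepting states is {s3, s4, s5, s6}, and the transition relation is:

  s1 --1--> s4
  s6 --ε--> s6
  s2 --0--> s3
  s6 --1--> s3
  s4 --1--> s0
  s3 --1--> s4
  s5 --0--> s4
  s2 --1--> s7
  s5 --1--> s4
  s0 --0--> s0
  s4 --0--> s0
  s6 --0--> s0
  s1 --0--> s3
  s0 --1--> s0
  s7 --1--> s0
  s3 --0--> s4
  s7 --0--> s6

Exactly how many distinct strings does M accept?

The useful subgraph on states {s2, s3, s4, s6, s7} is acyclic, so L(M) is finite; the longest accepting path visits 5 useful states, giving maximum string length 4.
Counting accepting paths from s2 by length: 1 of length 1, 3 of length 2, 1 of length 3, 2 of length 4. Total 7.

7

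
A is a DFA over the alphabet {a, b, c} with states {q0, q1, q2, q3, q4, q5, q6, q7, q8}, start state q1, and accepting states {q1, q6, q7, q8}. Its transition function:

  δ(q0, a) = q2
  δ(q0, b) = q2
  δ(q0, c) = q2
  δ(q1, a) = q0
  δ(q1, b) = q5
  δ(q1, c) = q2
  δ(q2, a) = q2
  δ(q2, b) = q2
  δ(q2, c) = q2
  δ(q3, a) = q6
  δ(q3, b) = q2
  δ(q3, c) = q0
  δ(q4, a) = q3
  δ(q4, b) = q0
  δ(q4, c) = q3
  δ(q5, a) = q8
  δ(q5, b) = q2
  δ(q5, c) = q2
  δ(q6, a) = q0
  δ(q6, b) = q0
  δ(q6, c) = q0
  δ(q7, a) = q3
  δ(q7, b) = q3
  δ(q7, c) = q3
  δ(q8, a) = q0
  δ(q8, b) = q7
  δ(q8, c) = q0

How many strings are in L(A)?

6

The useful subgraph on states {q1, q3, q5, q6, q7, q8} is acyclic, so L(A) is finite; the longest accepting path visits 6 useful states, giving maximum string length 5.
Counting accepting paths from q1 by length: 1 of length 0, 1 of length 2, 1 of length 3, 3 of length 5. Total 6.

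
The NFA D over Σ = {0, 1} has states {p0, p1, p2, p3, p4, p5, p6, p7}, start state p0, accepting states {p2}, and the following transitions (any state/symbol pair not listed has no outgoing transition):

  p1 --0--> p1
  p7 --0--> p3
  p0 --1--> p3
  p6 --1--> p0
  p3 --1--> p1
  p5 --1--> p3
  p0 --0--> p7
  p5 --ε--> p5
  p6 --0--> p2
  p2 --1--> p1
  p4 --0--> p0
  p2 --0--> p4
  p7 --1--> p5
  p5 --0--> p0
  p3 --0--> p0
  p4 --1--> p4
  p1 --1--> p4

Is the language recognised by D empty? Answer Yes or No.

The states reachable from the start state are {p0, p1, p3, p4, p5, p7}.
None of the accepting states {p2} is reachable, so no string is accepted and L(D) = ∅.

Yes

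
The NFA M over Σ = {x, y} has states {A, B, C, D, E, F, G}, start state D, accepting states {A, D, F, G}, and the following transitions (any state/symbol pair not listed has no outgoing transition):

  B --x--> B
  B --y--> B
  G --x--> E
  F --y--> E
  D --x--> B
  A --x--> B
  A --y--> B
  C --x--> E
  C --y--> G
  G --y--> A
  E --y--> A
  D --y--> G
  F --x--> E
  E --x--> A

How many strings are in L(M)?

The useful subgraph on states {A, D, E, G} is acyclic, so L(M) is finite; the longest accepting path visits 4 useful states, giving maximum string length 3.
Counting accepting paths from D by length: 1 of length 0, 1 of length 1, 1 of length 2, 2 of length 3. Total 5.

5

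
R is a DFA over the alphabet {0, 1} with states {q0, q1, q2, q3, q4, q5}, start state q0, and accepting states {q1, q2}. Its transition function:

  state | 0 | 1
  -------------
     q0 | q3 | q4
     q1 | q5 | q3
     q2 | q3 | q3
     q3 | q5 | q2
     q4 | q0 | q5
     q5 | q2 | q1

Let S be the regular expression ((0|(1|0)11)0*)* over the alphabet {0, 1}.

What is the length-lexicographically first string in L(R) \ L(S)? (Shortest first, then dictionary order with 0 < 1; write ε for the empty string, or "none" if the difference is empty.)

01

The string 01 is accepted by R but not by S.
No shorter string lies in the difference, and 01 is the lexicographically first length-2 string in L(R) \ L(S).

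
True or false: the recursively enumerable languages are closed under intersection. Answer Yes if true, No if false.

Yes

Run the recogniser for L₁; if it accepts, run the recogniser for L₂ and accept if that accepts too. If either runs forever the input is never accepted, which is all a recogniser needs.
So the recursively enumerable languages are closed under intersection.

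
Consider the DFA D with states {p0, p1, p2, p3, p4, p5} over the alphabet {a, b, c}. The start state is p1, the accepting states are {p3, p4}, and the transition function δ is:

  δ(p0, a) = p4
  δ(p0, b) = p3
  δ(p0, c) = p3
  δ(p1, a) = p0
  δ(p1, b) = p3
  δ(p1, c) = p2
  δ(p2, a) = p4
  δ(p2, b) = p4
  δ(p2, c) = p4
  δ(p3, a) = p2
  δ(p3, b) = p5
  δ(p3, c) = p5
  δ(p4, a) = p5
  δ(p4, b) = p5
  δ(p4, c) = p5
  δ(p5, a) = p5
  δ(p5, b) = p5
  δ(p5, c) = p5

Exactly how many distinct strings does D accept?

The useful subgraph on states {p0, p1, p2, p3, p4} is acyclic, so L(D) is finite; the longest accepting path visits 5 useful states, giving maximum string length 4.
Counting accepting paths from p1 by length: 1 of length 1, 6 of length 2, 3 of length 3, 6 of length 4. Total 16.

16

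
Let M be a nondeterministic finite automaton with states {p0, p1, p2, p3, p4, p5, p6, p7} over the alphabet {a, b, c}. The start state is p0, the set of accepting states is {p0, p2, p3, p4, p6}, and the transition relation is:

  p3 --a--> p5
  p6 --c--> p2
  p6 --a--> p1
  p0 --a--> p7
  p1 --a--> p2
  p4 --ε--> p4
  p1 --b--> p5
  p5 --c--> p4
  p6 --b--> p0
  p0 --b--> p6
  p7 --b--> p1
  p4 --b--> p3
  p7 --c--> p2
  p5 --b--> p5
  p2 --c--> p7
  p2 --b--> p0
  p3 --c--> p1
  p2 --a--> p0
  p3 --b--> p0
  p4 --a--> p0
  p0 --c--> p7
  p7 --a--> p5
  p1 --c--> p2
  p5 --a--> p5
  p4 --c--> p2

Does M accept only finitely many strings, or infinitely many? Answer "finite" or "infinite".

infinite

State p0 is reachable from the start and can reach an accepting state, and it lies on the cycle p0 → p6 → p0.
Traversing that cycle any number of times yields accepted strings of unbounded length, so the language is infinite.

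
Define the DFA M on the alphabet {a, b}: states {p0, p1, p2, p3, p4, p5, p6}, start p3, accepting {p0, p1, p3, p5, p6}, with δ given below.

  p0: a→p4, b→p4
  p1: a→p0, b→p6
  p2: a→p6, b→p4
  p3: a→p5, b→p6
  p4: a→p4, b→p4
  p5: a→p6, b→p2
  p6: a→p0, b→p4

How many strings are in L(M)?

The useful subgraph on states {p0, p2, p3, p5, p6} is acyclic, so L(M) is finite; the longest accepting path visits 5 useful states, giving maximum string length 4.
Counting accepting paths from p3 by length: 1 of length 0, 2 of length 1, 2 of length 2, 2 of length 3, 1 of length 4. Total 8.

8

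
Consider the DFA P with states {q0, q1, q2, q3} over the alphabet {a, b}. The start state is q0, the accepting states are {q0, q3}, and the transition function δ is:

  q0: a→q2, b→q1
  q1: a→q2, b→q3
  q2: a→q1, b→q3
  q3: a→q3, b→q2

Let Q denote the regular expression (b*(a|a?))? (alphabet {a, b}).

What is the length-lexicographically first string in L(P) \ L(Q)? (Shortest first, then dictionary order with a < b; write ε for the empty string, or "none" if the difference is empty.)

The string ab is accepted by P but not by Q.
No shorter string lies in the difference, and ab is the lexicographically first length-2 string in L(P) \ L(Q).

ab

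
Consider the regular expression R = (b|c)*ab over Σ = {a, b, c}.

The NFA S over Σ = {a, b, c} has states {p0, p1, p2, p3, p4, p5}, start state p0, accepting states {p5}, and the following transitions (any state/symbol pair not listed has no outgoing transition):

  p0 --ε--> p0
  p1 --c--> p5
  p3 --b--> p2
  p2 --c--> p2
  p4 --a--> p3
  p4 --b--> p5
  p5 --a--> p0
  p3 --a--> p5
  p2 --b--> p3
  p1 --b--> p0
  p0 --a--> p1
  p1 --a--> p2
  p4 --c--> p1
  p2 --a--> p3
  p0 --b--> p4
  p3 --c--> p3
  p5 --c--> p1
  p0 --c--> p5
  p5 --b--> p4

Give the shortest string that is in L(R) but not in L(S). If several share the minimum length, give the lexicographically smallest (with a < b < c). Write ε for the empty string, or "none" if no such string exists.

ab

The string ab is accepted by R but not by S.
No shorter string lies in the difference, and ab is the lexicographically first length-2 string in L(R) \ L(S).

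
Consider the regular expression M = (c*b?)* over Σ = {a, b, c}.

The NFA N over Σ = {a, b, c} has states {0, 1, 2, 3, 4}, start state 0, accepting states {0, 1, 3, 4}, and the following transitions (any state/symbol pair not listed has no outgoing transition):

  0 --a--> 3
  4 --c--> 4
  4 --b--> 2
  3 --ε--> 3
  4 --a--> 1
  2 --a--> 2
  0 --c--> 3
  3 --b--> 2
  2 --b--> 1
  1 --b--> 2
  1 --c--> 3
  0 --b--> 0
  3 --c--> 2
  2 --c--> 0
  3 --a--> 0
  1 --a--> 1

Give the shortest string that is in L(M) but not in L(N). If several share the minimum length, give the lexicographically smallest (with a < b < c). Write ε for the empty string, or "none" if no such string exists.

The string cb is accepted by M but not by N.
No shorter string lies in the difference, and cb is the lexicographically first length-2 string in L(M) \ L(N).

cb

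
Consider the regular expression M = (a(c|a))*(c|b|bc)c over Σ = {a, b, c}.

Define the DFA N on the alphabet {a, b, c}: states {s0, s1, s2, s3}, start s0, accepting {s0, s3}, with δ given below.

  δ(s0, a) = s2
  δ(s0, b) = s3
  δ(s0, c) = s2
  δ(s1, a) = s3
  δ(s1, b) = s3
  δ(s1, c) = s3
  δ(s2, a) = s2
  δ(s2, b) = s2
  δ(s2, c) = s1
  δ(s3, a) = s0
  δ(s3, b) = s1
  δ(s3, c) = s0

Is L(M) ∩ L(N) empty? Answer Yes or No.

No

The string bc is accepted by both M and N.
Hence L(M) ∩ L(N) ≠ ∅.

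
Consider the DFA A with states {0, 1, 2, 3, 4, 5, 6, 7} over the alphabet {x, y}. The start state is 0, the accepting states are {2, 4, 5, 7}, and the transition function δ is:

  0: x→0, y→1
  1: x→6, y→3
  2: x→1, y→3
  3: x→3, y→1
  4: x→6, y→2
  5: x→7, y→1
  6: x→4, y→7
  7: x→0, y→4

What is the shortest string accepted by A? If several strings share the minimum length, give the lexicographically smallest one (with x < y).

A breadth-first search from 0 reaches an accepting state first via the path 0 → 1 → 6 → 4 on input yxx.
No string of length < 3 is accepted (BFS exhausts all shorter strings without reaching an accepting state), and yxx is the lexicographically least accepting string of length 3.

yxx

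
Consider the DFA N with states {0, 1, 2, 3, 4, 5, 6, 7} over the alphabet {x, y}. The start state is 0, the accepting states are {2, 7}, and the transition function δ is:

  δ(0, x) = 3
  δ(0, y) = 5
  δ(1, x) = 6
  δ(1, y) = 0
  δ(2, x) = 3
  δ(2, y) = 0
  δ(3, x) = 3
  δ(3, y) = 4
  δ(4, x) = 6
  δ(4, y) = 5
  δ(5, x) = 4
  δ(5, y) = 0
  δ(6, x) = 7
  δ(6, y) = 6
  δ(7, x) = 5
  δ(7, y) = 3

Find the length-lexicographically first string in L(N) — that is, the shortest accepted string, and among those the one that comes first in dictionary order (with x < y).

A breadth-first search from 0 reaches an accepting state first via the path 0 → 3 → 4 → 6 → 7 on input xyxx.
No string of length < 4 is accepted (BFS exhausts all shorter strings without reaching an accepting state), and xyxx is the lexicographically least accepting string of length 4.

xyxx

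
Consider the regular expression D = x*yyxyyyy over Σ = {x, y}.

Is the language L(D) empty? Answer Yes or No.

No

The string yyxyyyy matches the expression, so it belongs to L(D).
Since L(D) contains at least one string, it is not empty.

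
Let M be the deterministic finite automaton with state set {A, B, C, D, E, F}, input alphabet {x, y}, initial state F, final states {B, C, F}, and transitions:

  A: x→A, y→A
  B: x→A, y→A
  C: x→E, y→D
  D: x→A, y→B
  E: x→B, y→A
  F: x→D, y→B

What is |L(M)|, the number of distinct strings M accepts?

3

The useful subgraph on states {B, D, F} is acyclic, so L(M) is finite; the longest accepting path visits 3 useful states, giving maximum string length 2.
Counting accepting paths from F by length: 1 of length 0, 1 of length 1, 1 of length 2. Total 3.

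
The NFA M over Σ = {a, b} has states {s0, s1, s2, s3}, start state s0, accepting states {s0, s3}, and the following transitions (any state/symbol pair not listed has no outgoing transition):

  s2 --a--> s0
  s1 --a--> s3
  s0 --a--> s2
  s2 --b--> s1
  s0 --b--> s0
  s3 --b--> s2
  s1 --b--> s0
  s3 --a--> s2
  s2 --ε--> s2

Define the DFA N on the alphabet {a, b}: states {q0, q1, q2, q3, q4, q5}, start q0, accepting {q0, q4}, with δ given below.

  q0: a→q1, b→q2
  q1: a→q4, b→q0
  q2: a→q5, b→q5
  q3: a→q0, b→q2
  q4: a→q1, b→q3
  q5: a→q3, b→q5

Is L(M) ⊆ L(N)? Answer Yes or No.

No

The string b is in L(M) but not in L(N).
So L(M) ⊄ L(N).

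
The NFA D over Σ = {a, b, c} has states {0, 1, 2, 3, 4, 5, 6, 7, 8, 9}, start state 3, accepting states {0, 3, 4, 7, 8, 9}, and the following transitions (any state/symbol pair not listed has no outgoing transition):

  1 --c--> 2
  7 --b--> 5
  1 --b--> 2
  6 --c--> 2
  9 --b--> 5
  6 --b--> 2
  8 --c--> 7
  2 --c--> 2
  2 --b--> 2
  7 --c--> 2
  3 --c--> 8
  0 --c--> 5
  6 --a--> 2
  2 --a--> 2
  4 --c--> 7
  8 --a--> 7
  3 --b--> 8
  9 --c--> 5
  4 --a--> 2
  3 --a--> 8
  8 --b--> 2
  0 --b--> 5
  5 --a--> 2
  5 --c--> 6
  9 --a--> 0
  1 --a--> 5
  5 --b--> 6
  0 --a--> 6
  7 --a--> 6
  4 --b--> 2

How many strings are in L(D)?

The useful subgraph on states {3, 7, 8} is acyclic, so L(D) is finite; the longest accepting path visits 3 useful states, giving maximum string length 2.
Counting accepting paths from 3 by length: 1 of length 0, 3 of length 1, 6 of length 2. Total 10.

10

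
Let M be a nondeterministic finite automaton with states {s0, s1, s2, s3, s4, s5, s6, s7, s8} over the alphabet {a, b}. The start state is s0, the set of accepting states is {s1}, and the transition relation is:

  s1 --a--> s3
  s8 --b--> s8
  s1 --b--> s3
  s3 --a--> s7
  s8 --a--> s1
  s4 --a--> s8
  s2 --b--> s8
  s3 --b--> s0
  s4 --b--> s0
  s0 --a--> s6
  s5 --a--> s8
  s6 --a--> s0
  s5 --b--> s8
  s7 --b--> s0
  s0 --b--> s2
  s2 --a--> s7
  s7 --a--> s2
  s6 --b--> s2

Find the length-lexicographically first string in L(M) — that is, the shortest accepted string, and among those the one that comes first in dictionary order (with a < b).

A breadth-first search from s0 reaches an accepting state first via the path s0 → s2 → s8 → s1 on input bba.
No string of length < 3 is accepted (BFS exhausts all shorter strings without reaching an accepting state), and bba is the lexicographically least accepting string of length 3.

bba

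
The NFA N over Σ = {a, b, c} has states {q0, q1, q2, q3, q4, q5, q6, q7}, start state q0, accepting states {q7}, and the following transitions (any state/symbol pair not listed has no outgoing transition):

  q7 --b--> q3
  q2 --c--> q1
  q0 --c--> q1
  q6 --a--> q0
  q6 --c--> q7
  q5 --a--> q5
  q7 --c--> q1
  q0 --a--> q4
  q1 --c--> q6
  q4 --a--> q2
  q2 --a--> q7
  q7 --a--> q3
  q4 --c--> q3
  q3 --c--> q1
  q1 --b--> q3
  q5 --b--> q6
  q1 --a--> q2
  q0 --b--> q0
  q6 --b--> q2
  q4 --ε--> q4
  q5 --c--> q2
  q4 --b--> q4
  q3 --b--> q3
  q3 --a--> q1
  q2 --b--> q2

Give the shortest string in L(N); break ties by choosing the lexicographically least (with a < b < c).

aaa

A breadth-first search from q0 reaches an accepting state first via the path q0 → q4 → q2 → q7 on input aaa.
No string of length < 3 is accepted (BFS exhausts all shorter strings without reaching an accepting state), and aaa is the lexicographically least accepting string of length 3.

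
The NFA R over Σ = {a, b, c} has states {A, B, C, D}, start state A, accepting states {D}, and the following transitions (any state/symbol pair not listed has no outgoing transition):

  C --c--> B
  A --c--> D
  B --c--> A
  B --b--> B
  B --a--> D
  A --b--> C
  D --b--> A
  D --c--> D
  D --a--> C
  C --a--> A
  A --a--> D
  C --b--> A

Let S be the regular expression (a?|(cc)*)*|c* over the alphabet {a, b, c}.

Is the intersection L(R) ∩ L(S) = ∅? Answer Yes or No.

No

The string a is accepted by both R and S.
Hence L(R) ∩ L(S) ≠ ∅.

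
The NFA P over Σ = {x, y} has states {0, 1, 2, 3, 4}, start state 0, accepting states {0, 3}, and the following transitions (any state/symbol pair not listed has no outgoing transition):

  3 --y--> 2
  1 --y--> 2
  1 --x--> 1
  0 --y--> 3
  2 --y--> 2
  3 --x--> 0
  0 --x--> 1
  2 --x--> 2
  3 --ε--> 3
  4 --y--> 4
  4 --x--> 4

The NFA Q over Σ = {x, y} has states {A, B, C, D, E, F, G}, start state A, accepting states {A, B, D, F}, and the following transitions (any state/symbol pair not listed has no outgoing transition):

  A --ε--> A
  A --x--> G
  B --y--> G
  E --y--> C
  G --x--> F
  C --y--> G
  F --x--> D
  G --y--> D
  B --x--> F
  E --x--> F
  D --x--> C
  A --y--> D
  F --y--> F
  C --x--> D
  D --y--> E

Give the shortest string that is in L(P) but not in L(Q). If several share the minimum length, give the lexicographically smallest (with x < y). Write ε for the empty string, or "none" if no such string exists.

The string yx is accepted by P but not by Q.
No shorter string lies in the difference, and yx is the lexicographically first length-2 string in L(P) \ L(Q).

yx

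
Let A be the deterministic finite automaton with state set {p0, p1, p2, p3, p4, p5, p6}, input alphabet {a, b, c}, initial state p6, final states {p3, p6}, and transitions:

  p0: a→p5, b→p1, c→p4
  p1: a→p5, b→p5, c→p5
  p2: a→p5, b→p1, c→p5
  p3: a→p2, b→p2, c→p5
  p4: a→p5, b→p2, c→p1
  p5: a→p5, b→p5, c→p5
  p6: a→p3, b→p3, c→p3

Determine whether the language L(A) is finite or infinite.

The useful states (reachable from p6 and able to reach an accepting state) are {p3, p6}.
Restricted to these states the transition graph has no cycle, so every accepting path has bounded length and L is finite.

finite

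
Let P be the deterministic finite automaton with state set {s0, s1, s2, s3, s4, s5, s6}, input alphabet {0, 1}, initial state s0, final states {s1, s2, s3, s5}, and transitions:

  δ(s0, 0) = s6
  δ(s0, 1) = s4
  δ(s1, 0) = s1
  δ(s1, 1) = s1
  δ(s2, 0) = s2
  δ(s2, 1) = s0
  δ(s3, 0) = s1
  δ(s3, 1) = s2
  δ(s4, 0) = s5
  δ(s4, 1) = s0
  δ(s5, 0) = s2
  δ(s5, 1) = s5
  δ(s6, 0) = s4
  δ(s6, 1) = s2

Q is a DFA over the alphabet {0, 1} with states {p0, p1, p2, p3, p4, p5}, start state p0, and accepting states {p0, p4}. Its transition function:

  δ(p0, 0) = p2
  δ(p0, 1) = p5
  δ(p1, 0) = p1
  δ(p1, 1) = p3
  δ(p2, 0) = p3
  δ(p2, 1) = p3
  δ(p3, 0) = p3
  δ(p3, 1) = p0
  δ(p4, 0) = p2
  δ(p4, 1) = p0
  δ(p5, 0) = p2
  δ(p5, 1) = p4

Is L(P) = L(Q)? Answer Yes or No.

No

The string 01 is accepted by P but rejected by Q.
So L(P) ≠ L(Q).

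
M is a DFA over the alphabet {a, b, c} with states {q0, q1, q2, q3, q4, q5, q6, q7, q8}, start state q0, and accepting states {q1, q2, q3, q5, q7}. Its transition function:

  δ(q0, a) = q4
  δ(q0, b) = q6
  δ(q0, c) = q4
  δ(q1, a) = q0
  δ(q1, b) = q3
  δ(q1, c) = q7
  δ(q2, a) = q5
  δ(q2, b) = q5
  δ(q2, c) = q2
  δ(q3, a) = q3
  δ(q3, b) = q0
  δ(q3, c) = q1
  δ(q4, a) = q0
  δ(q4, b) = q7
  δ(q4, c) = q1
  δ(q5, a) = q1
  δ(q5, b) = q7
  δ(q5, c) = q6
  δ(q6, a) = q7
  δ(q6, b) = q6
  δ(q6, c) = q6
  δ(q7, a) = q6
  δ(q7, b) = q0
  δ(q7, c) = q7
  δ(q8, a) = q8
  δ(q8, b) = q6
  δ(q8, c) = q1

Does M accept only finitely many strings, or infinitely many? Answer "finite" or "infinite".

State q0 is reachable from the start and can reach an accepting state, and it lies on the cycle q0 → q4 → q0.
Traversing that cycle any number of times yields accepted strings of unbounded length, so the language is infinite.

infinite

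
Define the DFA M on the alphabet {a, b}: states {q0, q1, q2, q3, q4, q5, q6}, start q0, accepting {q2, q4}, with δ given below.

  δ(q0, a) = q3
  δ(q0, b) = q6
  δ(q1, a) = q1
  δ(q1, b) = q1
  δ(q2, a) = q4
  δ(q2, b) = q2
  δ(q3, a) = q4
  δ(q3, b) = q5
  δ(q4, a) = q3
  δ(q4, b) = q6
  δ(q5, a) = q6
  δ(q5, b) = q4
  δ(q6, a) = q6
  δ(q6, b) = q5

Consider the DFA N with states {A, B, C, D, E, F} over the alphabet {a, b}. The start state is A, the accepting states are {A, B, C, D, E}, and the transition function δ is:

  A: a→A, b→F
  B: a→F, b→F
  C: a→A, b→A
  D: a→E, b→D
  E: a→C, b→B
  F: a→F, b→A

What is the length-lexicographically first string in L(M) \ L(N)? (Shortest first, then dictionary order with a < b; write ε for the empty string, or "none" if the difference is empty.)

bbb

The string bbb is accepted by M but not by N.
No shorter string lies in the difference, and bbb is the lexicographically first length-3 string in L(M) \ L(N).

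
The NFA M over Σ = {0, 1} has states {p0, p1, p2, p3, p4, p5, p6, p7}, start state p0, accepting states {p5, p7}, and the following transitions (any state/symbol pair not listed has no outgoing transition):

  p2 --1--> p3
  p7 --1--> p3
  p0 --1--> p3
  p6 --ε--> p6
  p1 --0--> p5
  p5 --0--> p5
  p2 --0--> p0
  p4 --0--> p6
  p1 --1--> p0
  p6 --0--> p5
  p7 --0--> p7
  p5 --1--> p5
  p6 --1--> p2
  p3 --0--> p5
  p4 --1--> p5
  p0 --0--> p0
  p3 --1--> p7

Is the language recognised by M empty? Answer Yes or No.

No

The string 10 is accepted: the run p0 → p3 → p5 ends in the accepting state p5.
Since at least one string is accepted, L(M) is not empty.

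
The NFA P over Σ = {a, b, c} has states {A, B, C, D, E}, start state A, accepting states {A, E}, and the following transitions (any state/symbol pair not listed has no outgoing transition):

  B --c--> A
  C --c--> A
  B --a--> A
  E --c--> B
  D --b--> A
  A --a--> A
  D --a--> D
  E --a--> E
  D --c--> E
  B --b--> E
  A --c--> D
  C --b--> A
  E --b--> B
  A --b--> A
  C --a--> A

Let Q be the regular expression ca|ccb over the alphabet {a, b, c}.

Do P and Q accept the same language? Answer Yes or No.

The empty string ε is accepted by P but rejected by Q.
So L(P) ≠ L(Q).

No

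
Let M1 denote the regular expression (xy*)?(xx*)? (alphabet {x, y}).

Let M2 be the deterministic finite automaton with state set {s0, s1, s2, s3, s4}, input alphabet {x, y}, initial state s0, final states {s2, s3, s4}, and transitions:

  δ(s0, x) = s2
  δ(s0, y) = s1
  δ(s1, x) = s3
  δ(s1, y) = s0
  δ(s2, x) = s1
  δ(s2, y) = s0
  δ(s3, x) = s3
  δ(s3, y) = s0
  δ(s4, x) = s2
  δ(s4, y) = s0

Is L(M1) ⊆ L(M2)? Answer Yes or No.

The empty string ε is in L(M1) but not in L(M2).
So L(M1) ⊄ L(M2).

No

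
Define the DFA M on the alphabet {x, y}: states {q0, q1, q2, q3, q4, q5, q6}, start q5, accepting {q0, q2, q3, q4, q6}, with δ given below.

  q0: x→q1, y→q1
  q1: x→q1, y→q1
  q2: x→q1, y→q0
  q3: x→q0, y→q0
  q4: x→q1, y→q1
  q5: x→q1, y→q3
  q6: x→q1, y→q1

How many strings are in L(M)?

The useful subgraph on states {q0, q3, q5} is acyclic, so L(M) is finite; the longest accepting path visits 3 useful states, giving maximum string length 2.
Counting accepting paths from q5 by length: 1 of length 1, 2 of length 2. Total 3.

3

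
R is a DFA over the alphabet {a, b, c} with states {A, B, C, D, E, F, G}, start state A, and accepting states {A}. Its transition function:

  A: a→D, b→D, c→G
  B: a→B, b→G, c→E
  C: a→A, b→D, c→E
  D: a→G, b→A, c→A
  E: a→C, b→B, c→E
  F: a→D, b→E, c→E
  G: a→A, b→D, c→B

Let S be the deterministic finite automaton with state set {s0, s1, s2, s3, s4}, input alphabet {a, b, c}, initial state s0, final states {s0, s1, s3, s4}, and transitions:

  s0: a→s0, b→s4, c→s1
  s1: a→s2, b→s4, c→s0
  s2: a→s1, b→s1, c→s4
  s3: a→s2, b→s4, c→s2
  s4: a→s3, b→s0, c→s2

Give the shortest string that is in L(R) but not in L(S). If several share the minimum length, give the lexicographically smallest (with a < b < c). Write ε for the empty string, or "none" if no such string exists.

bc

The string bc is accepted by R but not by S.
No shorter string lies in the difference, and bc is the lexicographically first length-2 string in L(R) \ L(S).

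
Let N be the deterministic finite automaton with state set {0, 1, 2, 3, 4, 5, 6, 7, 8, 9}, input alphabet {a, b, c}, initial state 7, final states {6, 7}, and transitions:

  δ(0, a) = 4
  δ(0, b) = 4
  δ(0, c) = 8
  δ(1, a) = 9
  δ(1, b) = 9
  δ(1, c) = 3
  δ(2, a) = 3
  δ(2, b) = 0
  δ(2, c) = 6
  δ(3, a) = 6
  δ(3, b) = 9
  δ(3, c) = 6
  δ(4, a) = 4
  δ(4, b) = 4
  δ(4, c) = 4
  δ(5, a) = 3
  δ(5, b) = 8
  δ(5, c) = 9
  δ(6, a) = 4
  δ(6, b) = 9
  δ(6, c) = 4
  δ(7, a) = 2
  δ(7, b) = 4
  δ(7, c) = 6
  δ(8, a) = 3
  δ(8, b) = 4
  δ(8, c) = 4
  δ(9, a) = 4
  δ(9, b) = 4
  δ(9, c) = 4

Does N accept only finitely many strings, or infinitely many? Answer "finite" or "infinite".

The useful states (reachable from 7 and able to reach an accepting state) are {0, 2, 3, 6, 7, 8}.
Restricted to these states the transition graph has no cycle, so every accepting path has bounded length and L is finite.

finite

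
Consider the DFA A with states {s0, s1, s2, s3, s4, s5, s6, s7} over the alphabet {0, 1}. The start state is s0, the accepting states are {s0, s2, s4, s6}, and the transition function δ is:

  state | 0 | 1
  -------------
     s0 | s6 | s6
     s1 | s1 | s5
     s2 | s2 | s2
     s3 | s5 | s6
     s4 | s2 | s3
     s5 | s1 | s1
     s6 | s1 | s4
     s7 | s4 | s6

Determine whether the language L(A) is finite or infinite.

infinite

State s2 is reachable from the start and can reach an accepting state, and it lies on the cycle s2 → s2.
Traversing that cycle any number of times yields accepted strings of unbounded length, so the language is infinite.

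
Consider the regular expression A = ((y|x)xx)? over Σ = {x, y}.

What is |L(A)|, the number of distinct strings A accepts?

3

The expression has no Kleene star, so L(A) is finite. Expanding the alternatives gives {ε, xxx, yxx}.
That is 1 of length 0, 2 of length 3: 3 strings in all.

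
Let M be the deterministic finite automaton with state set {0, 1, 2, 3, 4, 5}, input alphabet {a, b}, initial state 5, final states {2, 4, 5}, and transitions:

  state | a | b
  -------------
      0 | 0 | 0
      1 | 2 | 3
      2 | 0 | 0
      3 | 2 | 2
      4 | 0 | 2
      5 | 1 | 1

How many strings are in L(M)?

7

The useful subgraph on states {1, 2, 3, 5} is acyclic, so L(M) is finite; the longest accepting path visits 4 useful states, giving maximum string length 3.
Counting accepting paths from 5 by length: 1 of length 0, 2 of length 2, 4 of length 3. Total 7.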